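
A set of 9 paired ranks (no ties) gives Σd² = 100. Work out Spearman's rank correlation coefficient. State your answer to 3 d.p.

0.167

ρ = 1 − 6Σd² / [n(n²−1)] = 1 − 6×100 / (9×80)
  = 1 − 600/720 = 1 − 0.8333 ≈ 0.167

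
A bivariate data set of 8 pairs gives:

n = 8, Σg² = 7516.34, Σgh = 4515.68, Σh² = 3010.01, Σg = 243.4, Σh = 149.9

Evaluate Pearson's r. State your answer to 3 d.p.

-0.301

r = (nΣgh − ΣgΣh) / √[(nΣg² − (Σg)²)(nΣh² − (Σh)²)]
Numerator: 8×4515.68 − 243.4×149.9 = -360.22
Denominator: √[(60130.72 − 59243.56)(24080.08 − 22470.01)] = √[887.16 × 1610.07] = 1195.1526
r = -360.22 / 1195.1526 ≈ -0.301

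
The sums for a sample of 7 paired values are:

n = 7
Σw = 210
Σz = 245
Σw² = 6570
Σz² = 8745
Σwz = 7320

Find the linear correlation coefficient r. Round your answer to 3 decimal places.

r = (nΣwz − ΣwΣz) / √[(nΣw² − (Σw)²)(nΣz² − (Σz)²)]
Numerator: 7×7320 − 210×245 = -210
Denominator: √[(45990 − 44100)(61215 − 60025)] = √[1890 × 1190] = 1499.7000
r = -210 / 1499.7000 ≈ -0.140

-0.140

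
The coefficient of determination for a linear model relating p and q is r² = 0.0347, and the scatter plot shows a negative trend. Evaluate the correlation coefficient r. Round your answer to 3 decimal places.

|r| = √0.0347 = 0.186
The association is negative, so r = −0.186.

-0.186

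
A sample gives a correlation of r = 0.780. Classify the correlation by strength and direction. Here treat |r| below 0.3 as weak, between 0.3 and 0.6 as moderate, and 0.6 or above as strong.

r = 0.780 > 0 so the relationship is positive.
|r| = 0.780, which falls in the strong range.

strong positive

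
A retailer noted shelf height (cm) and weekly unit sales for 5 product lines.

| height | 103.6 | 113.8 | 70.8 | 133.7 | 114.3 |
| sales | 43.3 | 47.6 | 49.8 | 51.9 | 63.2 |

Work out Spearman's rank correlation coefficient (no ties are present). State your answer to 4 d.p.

0.6000

Rank height: 2, 3, 1, 5, 4
Rank sales: 1, 2, 3, 4, 5
d = rank(height) − rank(sales): 1, 1, -2, 1, -1; Σd² = 8
ρ = 1 − 6Σd² / [n(n²−1)] = 1 − 6×8 / (5×24) = 1 − 48/120 ≈ 0.6000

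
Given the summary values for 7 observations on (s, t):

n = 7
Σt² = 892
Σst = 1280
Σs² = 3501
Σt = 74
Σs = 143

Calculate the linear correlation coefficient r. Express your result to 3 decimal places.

r = (nΣst − ΣsΣt) / √[(nΣs² − (Σs)²)(nΣt² − (Σt)²)]
Numerator: 7×1280 − 143×74 = -1622
Denominator: √[(24507 − 20449)(6244 − 5476)] = √[4058 × 768] = 1765.3736
r = -1622 / 1765.3736 ≈ -0.919

-0.919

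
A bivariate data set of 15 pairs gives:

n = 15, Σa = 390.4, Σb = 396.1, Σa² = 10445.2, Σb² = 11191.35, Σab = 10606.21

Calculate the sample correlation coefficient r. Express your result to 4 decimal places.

r = (nΣab − ΣaΣb) / √[(nΣa² − (Σa)²)(nΣb² − (Σb)²)]
Numerator: 15×10606.21 − 390.4×396.1 = 4455.71
Denominator: √[(156678 − 152412.16)(167870.25 − 156895.21)] = √[4265.84 × 10975.04] = 6842.3508
r = 4455.71 / 6842.3508 ≈ 0.6512

0.6512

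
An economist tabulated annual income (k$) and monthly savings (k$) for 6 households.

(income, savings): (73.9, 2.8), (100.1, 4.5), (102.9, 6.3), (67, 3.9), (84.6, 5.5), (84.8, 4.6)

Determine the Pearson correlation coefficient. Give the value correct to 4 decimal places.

0.7110

n = 6, Σx = 513.3, Σy = 27.6, Σx² = 44906.83, Σy² = 134.4, Σxy = 2422.32
nΣxy − ΣxΣy = 14533.92 − 14167.08 = 366.84
nΣx² − (Σx)² = 269440.98 − 263476.89 = 5964.09; nΣy² − (Σy)² = 806.4 − 761.76 = 44.64
r = 366.84 / √(5964.09 × 44.64) = 366.84 / 515.9816 ≈ 0.7110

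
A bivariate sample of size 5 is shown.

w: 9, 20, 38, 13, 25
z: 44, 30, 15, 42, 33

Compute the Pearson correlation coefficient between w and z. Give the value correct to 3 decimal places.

n = 5, Σw = 105, Σz = 164, Σw² = 2719, Σz² = 5914, Σwz = 2937
nΣwz − ΣwΣz = 14685 − 17220 = -2535
nΣw² − (Σw)² = 13595 − 11025 = 2570; nΣz² − (Σz)² = 29570 − 26896 = 2674
r = -2535 / √(2570 × 2674) = -2535 / 2621.4843 ≈ -0.967

-0.967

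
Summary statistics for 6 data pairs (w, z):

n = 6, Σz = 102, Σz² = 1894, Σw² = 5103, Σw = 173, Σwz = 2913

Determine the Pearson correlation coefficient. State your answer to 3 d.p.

-0.207

r = (nΣwz − ΣwΣz) / √[(nΣw² − (Σw)²)(nΣz² − (Σz)²)]
Numerator: 6×2913 − 173×102 = -168
Denominator: √[(30618 − 29929)(11364 − 10404)] = √[689 × 960] = 813.2896
r = -168 / 813.2896 ≈ -0.207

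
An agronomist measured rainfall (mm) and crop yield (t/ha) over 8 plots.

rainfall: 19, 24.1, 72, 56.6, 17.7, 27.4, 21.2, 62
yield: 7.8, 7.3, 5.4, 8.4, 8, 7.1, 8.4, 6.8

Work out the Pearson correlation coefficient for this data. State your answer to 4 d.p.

n = 8, Σx = 300, Σy = 59.2, Σx² = 14686.86, Σy² = 445.06, Σxy = 2124.19
nΣxy − ΣxΣy = 16993.52 − 17760 = -766.48
nΣx² − (Σx)² = 117494.88 − 90000 = 27494.88; nΣy² − (Σy)² = 3560.48 − 3504.64 = 55.84
r = -766.48 / √(27494.88 × 55.84) = -766.48 / 1239.0779 ≈ -0.6186

-0.6186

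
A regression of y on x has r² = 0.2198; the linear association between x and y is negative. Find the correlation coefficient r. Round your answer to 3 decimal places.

-0.469

|r| = √0.2198 = 0.469
The association is negative, so r = −0.469.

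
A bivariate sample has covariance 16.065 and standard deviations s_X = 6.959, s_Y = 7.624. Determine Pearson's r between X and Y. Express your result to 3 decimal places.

r = Cov(X,Y) / (s_X · s_Y) = 16.065 / (6.959 × 7.624)
  = 16.065 / 53.0554 ≈ 0.303

0.303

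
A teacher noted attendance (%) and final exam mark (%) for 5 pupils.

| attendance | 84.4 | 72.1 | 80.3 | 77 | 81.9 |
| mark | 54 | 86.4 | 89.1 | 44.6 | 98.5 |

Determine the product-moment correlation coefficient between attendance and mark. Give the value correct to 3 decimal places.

n = 5, Σx = 395.7, Σy = 372.6, Σx² = 31406.47, Σy² = 30011.18, Σxy = 29443.12
nΣxy − ΣxΣy = 147215.6 − 147437.82 = -222.22
nΣx² − (Σx)² = 157032.35 − 156578.49 = 453.86; nΣy² − (Σy)² = 150055.9 − 138830.76 = 11225.14
r = -222.22 / √(453.86 × 11225.14) = -222.22 / 2257.1314 ≈ -0.098

-0.098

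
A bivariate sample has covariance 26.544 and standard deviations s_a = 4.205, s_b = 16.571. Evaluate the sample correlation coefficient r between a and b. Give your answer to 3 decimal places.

0.381

r = Cov(a,b) / (s_a · s_b) = 26.544 / (4.205 × 16.571)
  = 26.544 / 69.6811 ≈ 0.381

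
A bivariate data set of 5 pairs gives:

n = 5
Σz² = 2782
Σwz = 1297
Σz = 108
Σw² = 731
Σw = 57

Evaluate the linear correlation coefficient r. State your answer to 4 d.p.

r = (nΣwz − ΣwΣz) / √[(nΣw² − (Σw)²)(nΣz² − (Σz)²)]
Numerator: 5×1297 − 57×108 = 329
Denominator: √[(3655 − 3249)(13910 − 11664)] = √[406 × 2246] = 954.9220
r = 329 / 954.9220 ≈ 0.3445

0.3445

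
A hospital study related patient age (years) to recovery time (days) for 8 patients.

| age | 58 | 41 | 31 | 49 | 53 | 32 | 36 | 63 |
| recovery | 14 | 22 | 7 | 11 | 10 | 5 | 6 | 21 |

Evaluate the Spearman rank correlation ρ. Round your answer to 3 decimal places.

0.667

Rank age: 7, 4, 1, 5, 6, 2, 3, 8
Rank recovery: 6, 8, 3, 5, 4, 1, 2, 7
d = rank(age) − rank(recovery): 1, -4, -2, 0, 2, 1, 1, 1; Σd² = 28
ρ = 1 − 6Σd² / [n(n²−1)] = 1 − 6×28 / (8×63) = 1 − 168/504 ≈ 0.667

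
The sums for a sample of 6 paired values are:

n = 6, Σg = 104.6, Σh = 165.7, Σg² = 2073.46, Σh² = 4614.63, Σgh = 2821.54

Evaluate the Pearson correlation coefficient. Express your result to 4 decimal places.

-0.6843

r = (nΣgh − ΣgΣh) / √[(nΣg² − (Σg)²)(nΣh² − (Σh)²)]
Numerator: 6×2821.54 − 104.6×165.7 = -402.98
Denominator: √[(12440.76 − 10941.16)(27687.78 − 27456.49)] = √[1499.6 × 231.29] = 588.9333
r = -402.98 / 588.9333 ≈ -0.6843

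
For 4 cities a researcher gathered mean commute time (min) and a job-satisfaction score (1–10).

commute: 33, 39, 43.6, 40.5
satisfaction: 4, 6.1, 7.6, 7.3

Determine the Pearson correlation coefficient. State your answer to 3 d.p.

0.976

n = 4, Σx = 156.1, Σy = 25, Σx² = 6151.21, Σy² = 164.26, Σxy = 996.91
nΣxy − ΣxΣy = 3987.64 − 3902.5 = 85.14
nΣx² − (Σx)² = 24604.84 − 24367.21 = 237.63; nΣy² − (Σy)² = 657.04 − 625 = 32.04
r = 85.14 / √(237.63 × 32.04) = 85.14 / 87.2563 ≈ 0.976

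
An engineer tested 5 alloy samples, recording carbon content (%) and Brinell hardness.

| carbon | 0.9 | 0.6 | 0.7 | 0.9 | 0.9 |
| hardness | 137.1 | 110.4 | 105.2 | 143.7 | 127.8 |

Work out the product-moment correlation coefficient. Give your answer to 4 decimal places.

n = 5, Σx = 4, Σy = 624.2, Σx² = 3.28, Σy² = 79034.14, Σxy = 507.62
nΣxy − ΣxΣy = 2538.1 − 2496.8 = 41.3
nΣx² − (Σx)² = 16.4 − 16 = 0.4; nΣy² − (Σy)² = 395170.7 − 389625.64 = 5545.06
r = 41.3 / √(0.4 × 5545.06) = 41.3 / 47.0959 ≈ 0.8769

0.8769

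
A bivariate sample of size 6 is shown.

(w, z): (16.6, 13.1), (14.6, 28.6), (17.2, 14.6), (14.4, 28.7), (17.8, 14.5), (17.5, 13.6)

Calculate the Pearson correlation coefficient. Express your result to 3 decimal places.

n = 6, Σw = 98.1, Σz = 113.1, Σw² = 1615.01, Σz² = 2421.63, Σwz = 1795.52
nΣwz − ΣwΣz = 10773.12 − 11095.11 = -321.99
nΣw² − (Σw)² = 9690.06 − 9623.61 = 66.45; nΣz² − (Σz)² = 14529.78 − 12791.61 = 1738.17
r = -321.99 / √(66.45 × 1738.17) = -321.99 / 339.8550 ≈ -0.947

-0.947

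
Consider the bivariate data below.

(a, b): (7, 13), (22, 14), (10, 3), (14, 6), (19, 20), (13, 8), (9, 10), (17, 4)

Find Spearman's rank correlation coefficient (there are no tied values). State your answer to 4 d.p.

0.2857

Rank a: 1, 8, 3, 5, 7, 4, 2, 6
Rank b: 6, 7, 1, 3, 8, 4, 5, 2
d = rank(a) − rank(b): -5, 1, 2, 2, -1, 0, -3, 4; Σd² = 60
ρ = 1 − 6Σd² / [n(n²−1)] = 1 − 6×60 / (8×63) = 1 − 360/504 ≈ 0.2857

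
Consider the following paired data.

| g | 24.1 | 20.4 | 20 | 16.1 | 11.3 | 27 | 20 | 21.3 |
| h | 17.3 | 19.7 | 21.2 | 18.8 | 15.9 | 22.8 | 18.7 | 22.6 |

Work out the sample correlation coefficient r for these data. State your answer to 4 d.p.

n = 8, Σg = 160.2, Σh = 157, Σg² = 3366.56, Σh² = 3123.36, Σgh = 3196.14
nΣgh − ΣgΣh = 25569.12 − 25151.4 = 417.72
nΣg² − (Σg)² = 26932.48 − 25664.04 = 1268.44; nΣh² − (Σh)² = 24986.88 − 24649 = 337.88
r = 417.72 / √(1268.44 × 337.88) = 417.72 / 654.6606 ≈ 0.6381

0.6381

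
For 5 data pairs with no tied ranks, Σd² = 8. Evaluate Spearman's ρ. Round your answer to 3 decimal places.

0.600

ρ = 1 − 6Σd² / [n(n²−1)] = 1 − 6×8 / (5×24)
  = 1 − 48/120 = 1 − 0.4000 ≈ 0.600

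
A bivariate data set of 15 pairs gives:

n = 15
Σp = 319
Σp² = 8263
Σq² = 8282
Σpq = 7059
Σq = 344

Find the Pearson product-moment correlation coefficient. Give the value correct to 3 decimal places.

-0.337

r = (nΣpq − ΣpΣq) / √[(nΣp² − (Σp)²)(nΣq² − (Σq)²)]
Numerator: 15×7059 − 319×344 = -3851
Denominator: √[(123945 − 101761)(124230 − 118336)] = √[22184 × 5894] = 11434.7058
r = -3851 / 11434.7058 ≈ -0.337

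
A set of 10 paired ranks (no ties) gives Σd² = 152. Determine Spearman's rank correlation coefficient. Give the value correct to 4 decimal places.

ρ = 1 − 6Σd² / [n(n²−1)] = 1 − 6×152 / (10×99)
  = 1 − 912/990 = 1 − 0.92121 ≈ 0.0788

0.0788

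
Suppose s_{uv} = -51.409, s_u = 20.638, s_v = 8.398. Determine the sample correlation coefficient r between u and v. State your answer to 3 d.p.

-0.297

r = Cov(u,v) / (s_u · s_v) = -51.409 / (20.638 × 8.398)
  = -51.409 / 173.3179 ≈ -0.297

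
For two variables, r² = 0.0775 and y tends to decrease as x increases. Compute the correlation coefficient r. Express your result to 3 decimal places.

-0.278

|r| = √0.0775 = 0.278
The association is negative, so r = −0.278.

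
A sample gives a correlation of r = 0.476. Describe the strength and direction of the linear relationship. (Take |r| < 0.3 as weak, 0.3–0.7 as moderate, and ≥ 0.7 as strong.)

r = 0.476 > 0 so the relationship is positive.
|r| = 0.476, which falls in the moderate range.

moderate positive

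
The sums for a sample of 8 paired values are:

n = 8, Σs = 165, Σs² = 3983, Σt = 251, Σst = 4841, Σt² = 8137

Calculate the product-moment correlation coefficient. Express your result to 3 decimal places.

-0.862

r = (nΣst − ΣsΣt) / √[(nΣs² − (Σs)²)(nΣt² − (Σt)²)]
Numerator: 8×4841 − 165×251 = -2687
Denominator: √[(31864 − 27225)(65096 − 63001)] = √[4639 × 2095] = 3117.4838
r = -2687 / 3117.4838 ≈ -0.862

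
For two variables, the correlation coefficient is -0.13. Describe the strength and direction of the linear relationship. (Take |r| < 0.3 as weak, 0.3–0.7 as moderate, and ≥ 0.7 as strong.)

r = -0.13 < 0 so the relationship is negative.
|r| = 0.13, which falls in the weak range.

weak negative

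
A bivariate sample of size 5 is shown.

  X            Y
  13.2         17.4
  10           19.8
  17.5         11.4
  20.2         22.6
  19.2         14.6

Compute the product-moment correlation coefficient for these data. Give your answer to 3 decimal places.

-0.140

n = 5, ΣX = 80.1, ΣY = 85.8, ΣX² = 1357.17, ΣY² = 1548.68, ΣXY = 1364.02
nΣXY − ΣXΣY = 6820.1 − 6872.58 = -52.48
nΣX² − (ΣX)² = 6785.85 − 6416.01 = 369.84; nΣY² − (ΣY)² = 7743.4 − 7361.64 = 381.76
r = -52.48 / √(369.84 × 381.76) = -52.48 / 375.7527 ≈ -0.140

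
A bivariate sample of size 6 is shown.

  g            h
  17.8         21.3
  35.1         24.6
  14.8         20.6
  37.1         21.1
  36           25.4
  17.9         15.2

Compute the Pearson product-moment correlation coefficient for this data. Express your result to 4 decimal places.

n = 6, Σg = 158.7, Σh = 128.2, Σg² = 4760.71, Σh² = 2804.62, Σgh = 3516.77
nΣgh − ΣgΣh = 21100.62 − 20345.34 = 755.28
nΣg² − (Σg)² = 28564.26 − 25185.69 = 3378.57; nΣh² − (Σh)² = 16827.72 − 16435.24 = 392.48
r = 755.28 / √(3378.57 × 392.48) = 755.28 / 1151.5299 ≈ 0.6559

0.6559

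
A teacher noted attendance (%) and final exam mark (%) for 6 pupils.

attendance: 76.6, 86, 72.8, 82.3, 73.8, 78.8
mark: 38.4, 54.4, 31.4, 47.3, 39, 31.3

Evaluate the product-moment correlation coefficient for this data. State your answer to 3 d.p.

n = 6, Σx = 470.3, Σy = 241.8, Σx² = 36992.57, Σy² = 10157.86, Σxy = 19143.19
nΣxy − ΣxΣy = 114859.14 − 113718.54 = 1140.6
nΣx² − (Σx)² = 221955.42 − 221182.09 = 773.33; nΣy² − (Σy)² = 60947.16 − 58467.24 = 2479.92
r = 1140.6 / √(773.33 × 2479.92) = 1140.6 / 1384.8453 ≈ 0.824

0.824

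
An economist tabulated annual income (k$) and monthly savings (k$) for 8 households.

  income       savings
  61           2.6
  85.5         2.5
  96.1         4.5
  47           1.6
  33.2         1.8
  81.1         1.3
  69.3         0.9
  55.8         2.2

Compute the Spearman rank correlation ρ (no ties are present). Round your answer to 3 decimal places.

0.333

Rank income: 4, 7, 8, 2, 1, 6, 5, 3
Rank savings: 7, 6, 8, 3, 4, 2, 1, 5
d = rank(income) − rank(savings): -3, 1, 0, -1, -3, 4, 4, -2; Σd² = 56
ρ = 1 − 6Σd² / [n(n²−1)] = 1 − 6×56 / (8×63) = 1 − 336/504 ≈ 0.333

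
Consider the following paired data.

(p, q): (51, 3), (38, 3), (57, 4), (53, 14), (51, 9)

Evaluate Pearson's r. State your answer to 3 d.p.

0.334

n = 5, Σp = 250, Σq = 33, Σp² = 12704, Σq² = 311, Σpq = 1696
nΣpq − ΣpΣq = 8480 − 8250 = 230
nΣp² − (Σp)² = 63520 − 62500 = 1020; nΣq² − (Σq)² = 1555 − 1089 = 466
r = 230 / √(1020 × 466) = 230 / 689.4346 ≈ 0.334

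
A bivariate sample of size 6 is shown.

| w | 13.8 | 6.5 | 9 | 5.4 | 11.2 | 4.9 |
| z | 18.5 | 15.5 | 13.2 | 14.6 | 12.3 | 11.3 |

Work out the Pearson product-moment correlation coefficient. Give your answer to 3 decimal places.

0.522

n = 6, Σw = 50.8, Σz = 85.4, Σw² = 492.3, Σz² = 1248.88, Σwz = 746.82
nΣwz − ΣwΣz = 4480.92 − 4338.32 = 142.6
nΣw² − (Σw)² = 2953.8 − 2580.64 = 373.16; nΣz² − (Σz)² = 7493.28 − 7293.16 = 200.12
r = 142.6 / √(373.16 × 200.12) = 142.6 / 273.2705 ≈ 0.522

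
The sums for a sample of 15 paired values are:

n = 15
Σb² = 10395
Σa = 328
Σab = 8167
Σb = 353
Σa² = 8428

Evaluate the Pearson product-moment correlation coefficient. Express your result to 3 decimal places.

0.277

r = (nΣab − ΣaΣb) / √[(nΣa² − (Σa)²)(nΣb² − (Σb)²)]
Numerator: 15×8167 − 328×353 = 6721
Denominator: √[(126420 − 107584)(155925 − 124609)] = √[18836 × 31316] = 24287.2019
r = 6721 / 24287.2019 ≈ 0.277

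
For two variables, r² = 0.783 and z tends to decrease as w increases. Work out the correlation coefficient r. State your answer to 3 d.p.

|r| = √0.783 = 0.885
The association is negative, so r = −0.885.

-0.885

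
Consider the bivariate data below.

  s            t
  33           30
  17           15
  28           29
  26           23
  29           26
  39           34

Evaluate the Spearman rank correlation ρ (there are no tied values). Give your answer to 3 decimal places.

0.943

Rank s: 5, 1, 3, 2, 4, 6
Rank t: 5, 1, 4, 2, 3, 6
d = rank(s) − rank(t): 0, 0, -1, 0, 1, 0; Σd² = 2
ρ = 1 − 6Σd² / [n(n²−1)] = 1 − 6×2 / (6×35) = 1 − 12/210 ≈ 0.943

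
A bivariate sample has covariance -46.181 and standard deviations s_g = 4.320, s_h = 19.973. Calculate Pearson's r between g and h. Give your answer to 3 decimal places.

r = Cov(g,h) / (s_g · s_h) = -46.181 / (4.320 × 19.973)
  = -46.181 / 86.2834 ≈ -0.535

-0.535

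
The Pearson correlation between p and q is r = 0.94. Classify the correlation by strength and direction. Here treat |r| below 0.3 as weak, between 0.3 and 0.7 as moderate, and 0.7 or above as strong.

strong positive

r = 0.94 > 0 so the relationship is positive.
|r| = 0.94, which falls in the strong range.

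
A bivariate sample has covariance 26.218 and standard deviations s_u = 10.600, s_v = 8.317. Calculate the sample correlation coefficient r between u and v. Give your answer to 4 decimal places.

0.2974

r = Cov(u,v) / (s_u · s_v) = 26.218 / (10.600 × 8.317)
  = 26.218 / 88.1602 ≈ 0.2974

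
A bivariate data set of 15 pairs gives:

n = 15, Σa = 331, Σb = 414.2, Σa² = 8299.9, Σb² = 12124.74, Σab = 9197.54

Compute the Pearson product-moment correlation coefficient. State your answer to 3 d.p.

0.070

r = (nΣab − ΣaΣb) / √[(nΣa² − (Σa)²)(nΣb² − (Σb)²)]
Numerator: 15×9197.54 − 331×414.2 = 862.9
Denominator: √[(124498.5 − 109561)(181871.1 − 171561.64)] = √[14937.5 × 10309.46] = 12409.5753
r = 862.9 / 12409.5753 ≈ 0.070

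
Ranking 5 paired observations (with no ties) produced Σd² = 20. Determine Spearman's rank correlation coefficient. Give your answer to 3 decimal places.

ρ = 1 − 6Σd² / [n(n²−1)] = 1 − 6×20 / (5×24)
  = 1 − 120/120 = 1 − 1.0000 ≈ 0.000

0.000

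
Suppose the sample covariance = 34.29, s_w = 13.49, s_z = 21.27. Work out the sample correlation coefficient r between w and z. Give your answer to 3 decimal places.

0.120

r = Cov(w,z) / (s_w · s_z) = 34.29 / (13.49 × 21.27)
  = 34.29 / 286.9323 ≈ 0.120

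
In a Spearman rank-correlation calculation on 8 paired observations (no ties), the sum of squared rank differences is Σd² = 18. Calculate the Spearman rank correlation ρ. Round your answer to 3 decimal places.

0.786

ρ = 1 − 6Σd² / [n(n²−1)] = 1 − 6×18 / (8×63)
  = 1 − 108/504 = 1 − 0.2143 ≈ 0.786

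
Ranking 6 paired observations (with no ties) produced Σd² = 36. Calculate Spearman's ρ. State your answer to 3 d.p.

-0.029

ρ = 1 − 6Σd² / [n(n²−1)] = 1 − 6×36 / (6×35)
  = 1 − 216/210 = 1 − 1.0286 ≈ -0.029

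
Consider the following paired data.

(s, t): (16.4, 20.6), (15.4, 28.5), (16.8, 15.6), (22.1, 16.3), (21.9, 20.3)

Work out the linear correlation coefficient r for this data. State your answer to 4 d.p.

n = 5, Σs = 92.6, Σt = 101.3, Σs² = 1756.38, Σt² = 2157.75, Σst = 1843.62
nΣst − ΣsΣt = 9218.1 − 9380.38 = -162.28
nΣs² − (Σs)² = 8781.9 − 8574.76 = 207.14; nΣt² − (Σt)² = 10788.75 − 10261.69 = 527.06
r = -162.28 / √(207.14 × 527.06) = -162.28 / 330.4167 ≈ -0.4911

-0.4911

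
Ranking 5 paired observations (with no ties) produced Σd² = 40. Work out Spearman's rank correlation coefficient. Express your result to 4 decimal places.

ρ = 1 − 6Σd² / [n(n²−1)] = 1 − 6×40 / (5×24)
  = 1 − 240/120 = 1 − 2.00000 ≈ -1.0000

-1.0000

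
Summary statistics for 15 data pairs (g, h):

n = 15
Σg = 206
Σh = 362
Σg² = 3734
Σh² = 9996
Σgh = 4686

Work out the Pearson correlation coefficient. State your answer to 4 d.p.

r = (nΣgh − ΣgΣh) / √[(nΣg² − (Σg)²)(nΣh² − (Σh)²)]
Numerator: 15×4686 − 206×362 = -4282
Denominator: √[(56010 − 42436)(149940 − 131044)] = √[13574 × 18896] = 16015.4396
r = -4282 / 16015.4396 ≈ -0.2674

-0.2674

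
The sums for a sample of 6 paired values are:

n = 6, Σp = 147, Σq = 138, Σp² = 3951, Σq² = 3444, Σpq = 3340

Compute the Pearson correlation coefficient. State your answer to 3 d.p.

r = (nΣpq − ΣpΣq) / √[(nΣp² − (Σp)²)(nΣq² − (Σq)²)]
Numerator: 6×3340 − 147×138 = -246
Denominator: √[(23706 − 21609)(20664 − 19044)] = √[2097 × 1620] = 1843.1332
r = -246 / 1843.1332 ≈ -0.133

-0.133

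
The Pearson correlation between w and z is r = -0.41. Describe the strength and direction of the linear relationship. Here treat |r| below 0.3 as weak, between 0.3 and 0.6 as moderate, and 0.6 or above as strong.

r = -0.41 < 0 so the relationship is negative.
|r| = 0.41, which falls in the moderate range.

moderate negative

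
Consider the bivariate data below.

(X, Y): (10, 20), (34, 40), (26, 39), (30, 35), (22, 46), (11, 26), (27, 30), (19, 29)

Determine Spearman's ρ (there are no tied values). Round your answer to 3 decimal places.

0.690

Rank X: 1, 8, 5, 7, 4, 2, 6, 3
Rank Y: 1, 7, 6, 5, 8, 2, 4, 3
d = rank(X) − rank(Y): 0, 1, -1, 2, -4, 0, 2, 0; Σd² = 26
ρ = 1 − 6Σd² / [n(n²−1)] = 1 − 6×26 / (8×63) = 1 − 156/504 ≈ 0.690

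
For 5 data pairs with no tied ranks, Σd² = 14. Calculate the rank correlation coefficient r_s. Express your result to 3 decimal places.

ρ = 1 − 6Σd² / [n(n²−1)] = 1 − 6×14 / (5×24)
  = 1 − 84/120 = 1 − 0.7000 ≈ 0.300

0.300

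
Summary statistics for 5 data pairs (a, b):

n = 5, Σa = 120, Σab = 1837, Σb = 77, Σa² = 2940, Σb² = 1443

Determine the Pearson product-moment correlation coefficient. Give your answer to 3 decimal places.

r = (nΣab − ΣaΣb) / √[(nΣa² − (Σa)²)(nΣb² − (Σb)²)]
Numerator: 5×1837 − 120×77 = -55
Denominator: √[(14700 − 14400)(7215 − 5929)] = √[300 × 1286] = 621.1280
r = -55 / 621.1280 ≈ -0.089

-0.089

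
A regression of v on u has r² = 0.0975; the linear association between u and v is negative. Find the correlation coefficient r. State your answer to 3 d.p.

|r| = √0.0975 = 0.312
The association is negative, so r = −0.312.

-0.312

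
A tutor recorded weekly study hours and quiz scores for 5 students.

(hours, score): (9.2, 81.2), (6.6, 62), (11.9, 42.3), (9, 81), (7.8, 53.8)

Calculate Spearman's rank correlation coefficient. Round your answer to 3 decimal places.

Rank hours: 4, 1, 5, 3, 2
Rank score: 5, 3, 1, 4, 2
d = rank(hours) − rank(score): -1, -2, 4, -1, 0; Σd² = 22
ρ = 1 − 6Σd² / [n(n²−1)] = 1 − 6×22 / (5×24) = 1 − 132/120 ≈ -0.100

-0.100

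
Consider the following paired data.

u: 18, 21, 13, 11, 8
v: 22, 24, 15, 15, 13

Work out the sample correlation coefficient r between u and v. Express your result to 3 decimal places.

0.978

n = 5, Σu = 71, Σv = 89, Σu² = 1119, Σv² = 1679, Σuv = 1364
nΣuv − ΣuΣv = 6820 − 6319 = 501
nΣu² − (Σu)² = 5595 − 5041 = 554; nΣv² − (Σv)² = 8395 − 7921 = 474
r = 501 / √(554 × 474) = 501 / 512.4412 ≈ 0.978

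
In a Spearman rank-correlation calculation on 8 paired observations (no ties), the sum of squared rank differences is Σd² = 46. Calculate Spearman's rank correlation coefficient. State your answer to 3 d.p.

0.452

ρ = 1 − 6Σd² / [n(n²−1)] = 1 − 6×46 / (8×63)
  = 1 − 276/504 = 1 − 0.5476 ≈ 0.452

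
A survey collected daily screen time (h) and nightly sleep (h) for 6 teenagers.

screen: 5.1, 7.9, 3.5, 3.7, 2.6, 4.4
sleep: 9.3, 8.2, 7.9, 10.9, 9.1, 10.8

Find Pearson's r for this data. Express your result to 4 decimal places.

-0.2905

n = 6, Σx = 27.2, Σy = 56.2, Σx² = 140.48, Σy² = 534.4, Σxy = 251.37
nΣxy − ΣxΣy = 1508.22 − 1528.64 = -20.42
nΣx² − (Σx)² = 842.88 − 739.84 = 103.04; nΣy² − (Σy)² = 3206.4 − 3158.44 = 47.96
r = -20.42 / √(103.04 × 47.96) = -20.42 / 70.2979 ≈ -0.2905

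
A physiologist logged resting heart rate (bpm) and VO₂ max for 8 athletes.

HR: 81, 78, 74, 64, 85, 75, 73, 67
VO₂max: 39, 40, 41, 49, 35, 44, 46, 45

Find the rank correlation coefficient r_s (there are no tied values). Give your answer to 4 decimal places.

Rank HR: 7, 6, 4, 1, 8, 5, 3, 2
Rank VO₂max: 2, 3, 4, 8, 1, 5, 7, 6
d = rank(HR) − rank(VO₂max): 5, 3, 0, -7, 7, 0, -4, -4; Σd² = 164
ρ = 1 − 6Σd² / [n(n²−1)] = 1 − 6×164 / (8×63) = 1 − 984/504 ≈ -0.9524

-0.9524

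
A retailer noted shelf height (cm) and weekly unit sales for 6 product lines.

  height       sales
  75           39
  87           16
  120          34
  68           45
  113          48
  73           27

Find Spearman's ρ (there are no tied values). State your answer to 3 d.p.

-0.029

Rank height: 3, 4, 6, 1, 5, 2
Rank sales: 4, 1, 3, 5, 6, 2
d = rank(height) − rank(sales): -1, 3, 3, -4, -1, 0; Σd² = 36
ρ = 1 − 6Σd² / [n(n²−1)] = 1 − 6×36 / (6×35) = 1 − 216/210 ≈ -0.029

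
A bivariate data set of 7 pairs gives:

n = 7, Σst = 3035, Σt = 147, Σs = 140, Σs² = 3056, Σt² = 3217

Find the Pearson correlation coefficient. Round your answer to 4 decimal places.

r = (nΣst − ΣsΣt) / √[(nΣs² − (Σs)²)(nΣt² − (Σt)²)]
Numerator: 7×3035 − 140×147 = 665
Denominator: √[(21392 − 19600)(22519 − 21609)] = √[1792 × 910] = 1276.9965
r = 665 / 1276.9965 ≈ 0.5208

0.5208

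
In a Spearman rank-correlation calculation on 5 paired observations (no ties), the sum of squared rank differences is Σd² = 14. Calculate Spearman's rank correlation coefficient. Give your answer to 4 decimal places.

0.3000

ρ = 1 − 6Σd² / [n(n²−1)] = 1 − 6×14 / (5×24)
  = 1 − 84/120 = 1 − 0.70000 ≈ 0.3000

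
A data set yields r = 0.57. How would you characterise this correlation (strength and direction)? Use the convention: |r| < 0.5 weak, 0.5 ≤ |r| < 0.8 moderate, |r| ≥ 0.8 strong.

r = 0.57 > 0 so the relationship is positive.
|r| = 0.57, which falls in the moderate range.

moderate positive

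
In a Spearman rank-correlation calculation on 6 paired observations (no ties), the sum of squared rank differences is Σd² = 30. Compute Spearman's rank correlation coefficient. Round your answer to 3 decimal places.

ρ = 1 − 6Σd² / [n(n²−1)] = 1 − 6×30 / (6×35)
  = 1 − 180/210 = 1 − 0.8571 ≈ 0.143

0.143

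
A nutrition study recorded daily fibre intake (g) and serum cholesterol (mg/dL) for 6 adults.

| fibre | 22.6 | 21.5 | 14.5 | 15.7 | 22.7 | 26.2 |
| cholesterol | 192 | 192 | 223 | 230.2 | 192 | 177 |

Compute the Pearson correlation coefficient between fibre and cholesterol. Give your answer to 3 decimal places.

n = 6, Σx = 123.2, Σy = 1206.2, Σx² = 2631.48, Σy² = 244642.04, Σxy = 24310.64
nΣxy − ΣxΣy = 145863.84 − 148603.84 = -2740
nΣx² − (Σx)² = 15788.88 − 15178.24 = 610.64; nΣy² − (Σy)² = 1467852.24 − 1454918.44 = 12933.8
r = -2740 / √(610.64 × 12933.8) = -2740 / 2810.3195 ≈ -0.975

-0.975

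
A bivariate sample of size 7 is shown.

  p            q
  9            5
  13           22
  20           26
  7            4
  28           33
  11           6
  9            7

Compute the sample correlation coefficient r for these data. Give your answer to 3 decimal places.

0.933

n = 7, Σp = 97, Σq = 103, Σp² = 1685, Σq² = 2375, Σpq = 1932
nΣpq − ΣpΣq = 13524 − 9991 = 3533
nΣp² − (Σp)² = 11795 − 9409 = 2386; nΣq² − (Σq)² = 16625 − 10609 = 6016
r = 3533 / √(2386 × 6016) = 3533 / 3788.6905 ≈ 0.933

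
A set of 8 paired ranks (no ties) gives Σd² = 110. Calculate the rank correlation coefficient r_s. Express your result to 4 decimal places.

ρ = 1 − 6Σd² / [n(n²−1)] = 1 − 6×110 / (8×63)
  = 1 − 660/504 = 1 − 1.30952 ≈ -0.3095

-0.3095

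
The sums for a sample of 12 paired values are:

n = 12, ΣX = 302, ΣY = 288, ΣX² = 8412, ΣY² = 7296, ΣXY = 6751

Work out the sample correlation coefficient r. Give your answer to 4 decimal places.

-0.8902

r = (nΣXY − ΣXΣY) / √[(nΣX² − (ΣX)²)(nΣY² − (ΣY)²)]
Numerator: 12×6751 − 302×288 = -5964
Denominator: √[(100944 − 91204)(87552 − 82944)] = √[9740 × 4608] = 6699.3970
r = -5964 / 6699.3970 ≈ -0.8902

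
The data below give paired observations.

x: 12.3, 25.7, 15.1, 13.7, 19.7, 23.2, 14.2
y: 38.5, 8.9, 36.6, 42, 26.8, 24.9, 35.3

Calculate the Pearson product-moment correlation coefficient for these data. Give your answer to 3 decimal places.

-0.942

n = 7, Σx = 123.9, Σy = 213, Σx² = 2355.45, Σy² = 7249.36, Σxy = 3437.24
nΣxy − ΣxΣy = 24060.68 − 26390.7 = -2330.02
nΣx² − (Σx)² = 16488.15 − 15351.21 = 1136.94; nΣy² − (Σy)² = 50745.52 − 45369 = 5376.52
r = -2330.02 / √(1136.94 × 5376.52) = -2330.02 / 2472.4038 ≈ -0.942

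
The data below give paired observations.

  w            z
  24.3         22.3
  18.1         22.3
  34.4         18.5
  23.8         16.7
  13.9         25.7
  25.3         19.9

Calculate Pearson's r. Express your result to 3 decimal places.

n = 6, Σw = 139.8, Σz = 125.4, Σw² = 3501.2, Σz² = 2672.22, Σwz = 2840.08
nΣwz − ΣwΣz = 17040.48 − 17530.92 = -490.44
nΣw² − (Σw)² = 21007.2 − 19544.04 = 1463.16; nΣz² − (Σz)² = 16033.32 − 15725.16 = 308.16
r = -490.44 / √(1463.16 × 308.16) = -490.44 / 671.4815 ≈ -0.730

-0.730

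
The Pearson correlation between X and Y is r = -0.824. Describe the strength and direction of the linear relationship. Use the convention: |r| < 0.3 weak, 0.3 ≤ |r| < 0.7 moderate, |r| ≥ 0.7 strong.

strong negative

r = -0.824 < 0 so the relationship is negative.
|r| = 0.824, which falls in the strong range.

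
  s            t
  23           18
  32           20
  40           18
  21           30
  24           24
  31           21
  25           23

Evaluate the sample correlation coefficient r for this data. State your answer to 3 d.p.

-0.629

n = 7, Σs = 196, Σt = 154, Σs² = 5756, Σt² = 3494, Σst = 4206
nΣst − ΣsΣt = 29442 − 30184 = -742
nΣs² − (Σs)² = 40292 − 38416 = 1876; nΣt² − (Σt)² = 24458 − 23716 = 742
r = -742 / √(1876 × 742) = -742 / 1179.8271 ≈ -0.629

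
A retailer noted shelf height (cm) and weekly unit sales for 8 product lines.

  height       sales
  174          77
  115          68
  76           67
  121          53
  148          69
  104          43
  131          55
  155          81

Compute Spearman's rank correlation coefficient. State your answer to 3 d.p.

Rank height: 8, 3, 1, 4, 6, 2, 5, 7
Rank sales: 7, 5, 4, 2, 6, 1, 3, 8
d = rank(height) − rank(sales): 1, -2, -3, 2, 0, 1, 2, -1; Σd² = 24
ρ = 1 − 6Σd² / [n(n²−1)] = 1 − 6×24 / (8×63) = 1 − 144/504 ≈ 0.714

0.714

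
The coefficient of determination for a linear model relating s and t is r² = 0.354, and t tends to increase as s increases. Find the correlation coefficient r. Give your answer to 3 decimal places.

0.595

|r| = √0.354 = 0.595
The association is positive, so r = 0.595.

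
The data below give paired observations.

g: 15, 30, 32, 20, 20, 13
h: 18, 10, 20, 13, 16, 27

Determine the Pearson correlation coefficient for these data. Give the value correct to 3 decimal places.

n = 6, Σg = 130, Σh = 104, Σg² = 3118, Σh² = 1978, Σgh = 2141
nΣgh − ΣgΣh = 12846 − 13520 = -674
nΣg² − (Σg)² = 18708 − 16900 = 1808; nΣh² − (Σh)² = 11868 − 10816 = 1052
r = -674 / √(1808 × 1052) = -674 / 1379.1360 ≈ -0.489

-0.489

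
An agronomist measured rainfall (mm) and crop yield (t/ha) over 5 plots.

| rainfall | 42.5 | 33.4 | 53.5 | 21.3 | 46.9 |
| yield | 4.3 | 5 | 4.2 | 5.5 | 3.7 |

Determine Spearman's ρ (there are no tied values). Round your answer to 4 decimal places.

-0.9000

Rank rainfall: 3, 2, 5, 1, 4
Rank yield: 3, 4, 2, 5, 1
d = rank(rainfall) − rank(yield): 0, -2, 3, -4, 3; Σd² = 38
ρ = 1 − 6Σd² / [n(n²−1)] = 1 − 6×38 / (5×24) = 1 − 228/120 ≈ -0.9000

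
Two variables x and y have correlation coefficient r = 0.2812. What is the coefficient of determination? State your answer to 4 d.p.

r² = (0.2812)² = 0.0791

0.0791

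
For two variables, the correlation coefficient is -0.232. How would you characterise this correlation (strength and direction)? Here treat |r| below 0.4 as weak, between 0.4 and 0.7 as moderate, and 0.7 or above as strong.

weak negative

r = -0.232 < 0 so the relationship is negative.
|r| = 0.232, which falls in the weak range.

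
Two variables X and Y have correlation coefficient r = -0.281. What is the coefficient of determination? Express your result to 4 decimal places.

r² = (-0.281)² = 0.0790

0.0790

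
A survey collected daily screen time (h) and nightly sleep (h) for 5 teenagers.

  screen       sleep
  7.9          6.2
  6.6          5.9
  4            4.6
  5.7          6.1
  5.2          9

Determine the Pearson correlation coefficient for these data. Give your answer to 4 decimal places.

0.0958

n = 5, Σx = 29.4, Σy = 31.8, Σx² = 181.5, Σy² = 212.62, Σxy = 187.89
nΣxy − ΣxΣy = 939.45 − 934.92 = 4.53
nΣx² − (Σx)² = 907.5 − 864.36 = 43.14; nΣy² − (Σy)² = 1063.1 − 1011.24 = 51.86
r = 4.53 / √(43.14 × 51.86) = 4.53 / 47.2995 ≈ 0.0958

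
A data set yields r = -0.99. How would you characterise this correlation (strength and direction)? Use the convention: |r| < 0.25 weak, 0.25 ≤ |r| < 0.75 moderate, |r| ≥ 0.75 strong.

r = -0.99 < 0 so the relationship is negative.
|r| = 0.99, which falls in the strong range.

strong negative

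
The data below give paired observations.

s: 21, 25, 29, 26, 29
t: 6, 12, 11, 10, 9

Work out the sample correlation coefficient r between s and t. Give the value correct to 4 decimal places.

0.5894

n = 5, Σs = 130, Σt = 48, Σs² = 3424, Σt² = 482, Σst = 1266
nΣst − ΣsΣt = 6330 − 6240 = 90
nΣs² − (Σs)² = 17120 − 16900 = 220; nΣt² − (Σt)² = 2410 − 2304 = 106
r = 90 / √(220 × 106) = 90 / 152.7089 ≈ 0.5894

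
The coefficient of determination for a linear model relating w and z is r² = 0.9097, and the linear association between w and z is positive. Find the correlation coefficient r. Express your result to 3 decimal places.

|r| = √0.9097 = 0.954
The association is positive, so r = 0.954.

0.954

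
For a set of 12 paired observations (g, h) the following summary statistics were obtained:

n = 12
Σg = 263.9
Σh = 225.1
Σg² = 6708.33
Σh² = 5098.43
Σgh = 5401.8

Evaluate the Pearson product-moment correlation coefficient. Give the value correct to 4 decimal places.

r = (nΣgh − ΣgΣh) / √[(nΣg² − (Σg)²)(nΣh² − (Σh)²)]
Numerator: 12×5401.8 − 263.9×225.1 = 5417.71
Denominator: √[(80499.96 − 69643.21)(61181.16 − 50670.01)] = √[10856.75 × 10511.15] = 10682.5525
r = 5417.71 / 10682.5525 ≈ 0.5072

0.5072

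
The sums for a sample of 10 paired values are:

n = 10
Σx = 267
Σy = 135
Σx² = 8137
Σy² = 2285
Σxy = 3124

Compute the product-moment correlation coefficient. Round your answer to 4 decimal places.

-0.7037

r = (nΣxy − ΣxΣy) / √[(nΣx² − (Σx)²)(nΣy² − (Σy)²)]
Numerator: 10×3124 − 267×135 = -4805
Denominator: √[(81370 − 71289)(22850 − 18225)] = √[10081 × 4625] = 6828.2227
r = -4805 / 6828.2227 ≈ -0.7037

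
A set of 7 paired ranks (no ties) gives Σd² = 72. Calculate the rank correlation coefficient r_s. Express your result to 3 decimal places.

-0.286

ρ = 1 − 6Σd² / [n(n²−1)] = 1 − 6×72 / (7×48)
  = 1 − 432/336 = 1 − 1.2857 ≈ -0.286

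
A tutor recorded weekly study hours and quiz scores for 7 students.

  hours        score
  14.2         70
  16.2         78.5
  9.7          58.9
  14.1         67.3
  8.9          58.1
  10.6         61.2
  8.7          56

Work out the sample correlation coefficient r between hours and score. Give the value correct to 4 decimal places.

0.9758

n = 7, Σx = 82.4, Σy = 450, Σx² = 1024.24, Σy² = 29317.8, Σxy = 5438.97
nΣxy − ΣxΣy = 38072.79 − 37080 = 992.79
nΣx² − (Σx)² = 7169.68 − 6789.76 = 379.92; nΣy² − (Σy)² = 205224.6 − 202500 = 2724.6
r = 992.79 / √(379.92 × 2724.6) = 992.79 / 1017.4134 ≈ 0.9758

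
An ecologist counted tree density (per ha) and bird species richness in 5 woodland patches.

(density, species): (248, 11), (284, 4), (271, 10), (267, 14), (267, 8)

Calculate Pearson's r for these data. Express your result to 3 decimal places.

n = 5, Σx = 1337, Σy = 47, Σx² = 358179, Σy² = 497, Σxy = 12448
nΣxy − ΣxΣy = 62240 − 62839 = -599
nΣx² − (Σx)² = 1790895 − 1787569 = 3326; nΣy² − (Σy)² = 2485 − 2209 = 276
r = -599 / √(3326 × 276) = -599 / 958.1106 ≈ -0.625

-0.625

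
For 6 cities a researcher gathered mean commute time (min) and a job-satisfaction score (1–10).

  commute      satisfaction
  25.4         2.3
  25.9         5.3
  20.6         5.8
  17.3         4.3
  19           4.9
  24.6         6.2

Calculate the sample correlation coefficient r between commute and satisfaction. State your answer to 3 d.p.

n = 6, Σx = 132.8, Σy = 28.8, Σx² = 3005.78, Σy² = 147.96, Σxy = 635.18
nΣxy − ΣxΣy = 3811.08 − 3824.64 = -13.56
nΣx² − (Σx)² = 18034.68 − 17635.84 = 398.84; nΣy² − (Σy)² = 887.76 − 829.44 = 58.32
r = -13.56 / √(398.84 × 58.32) = -13.56 / 152.5134 ≈ -0.089

-0.089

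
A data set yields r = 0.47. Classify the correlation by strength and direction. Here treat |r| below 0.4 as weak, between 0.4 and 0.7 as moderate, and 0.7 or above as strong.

r = 0.47 > 0 so the relationship is positive.
|r| = 0.47, which falls in the moderate range.

moderate positive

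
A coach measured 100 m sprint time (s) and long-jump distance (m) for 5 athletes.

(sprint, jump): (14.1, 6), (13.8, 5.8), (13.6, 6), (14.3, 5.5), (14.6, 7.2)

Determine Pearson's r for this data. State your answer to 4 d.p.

n = 5, Σx = 70.4, Σy = 30.5, Σx² = 991.86, Σy² = 187.73, Σxy = 430.01
nΣxy − ΣxΣy = 2150.05 − 2147.2 = 2.85
nΣx² − (Σx)² = 4959.3 − 4956.16 = 3.14; nΣy² − (Σy)² = 938.65 − 930.25 = 8.4
r = 2.85 / √(3.14 × 8.4) = 2.85 / 5.1358 ≈ 0.5549

0.5549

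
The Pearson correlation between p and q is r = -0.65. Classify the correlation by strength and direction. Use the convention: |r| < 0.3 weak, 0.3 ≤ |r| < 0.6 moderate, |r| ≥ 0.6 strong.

r = -0.65 < 0 so the relationship is negative.
|r| = 0.65, which falls in the strong range.

strong negative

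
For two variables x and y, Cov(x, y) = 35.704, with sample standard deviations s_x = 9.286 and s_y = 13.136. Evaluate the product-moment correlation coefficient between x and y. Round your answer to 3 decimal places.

r = Cov(x,y) / (s_x · s_y) = 35.704 / (9.286 × 13.136)
  = 35.704 / 121.9809 ≈ 0.293

0.293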